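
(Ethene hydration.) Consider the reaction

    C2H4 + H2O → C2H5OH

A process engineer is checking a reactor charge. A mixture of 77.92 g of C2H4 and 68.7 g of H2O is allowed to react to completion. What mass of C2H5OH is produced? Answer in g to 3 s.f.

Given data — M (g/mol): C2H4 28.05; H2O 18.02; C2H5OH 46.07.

128 g

n(C2H4) = 77.92 / 28.05 = 2.778 mol
n(H2O) = 68.70 / 18.02 = 3.812 mol
n/ν → C2H4: 2.778, H2O: 3.812; C2H4 is limiting.
n(C2H5OH) = (1/1) × 2.778 = 2.778 mol
mass = 2.778 × 46.07 = 128.0 g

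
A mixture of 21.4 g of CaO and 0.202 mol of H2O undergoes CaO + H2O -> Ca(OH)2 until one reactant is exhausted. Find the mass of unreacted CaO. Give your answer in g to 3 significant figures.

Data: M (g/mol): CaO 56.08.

n(CaO) = 21.40 / 56.08 = 0.3816 mol
n(H2O) = 0.2020 mol
n/ν for CaO = 0.3816/1 = 0.3816
n/ν for H2O = 0.2020/1 = 0.2020
Smallest n/ν is H2O → limiting reagent.
CaO consumed = (1/1) × 0.2020 = 0.2020 mol
CaO remaining = 0.3816 − 0.2020 = 0.1796 mol
mass = 0.1796 × 56.08 = 10.07 g

10.1 g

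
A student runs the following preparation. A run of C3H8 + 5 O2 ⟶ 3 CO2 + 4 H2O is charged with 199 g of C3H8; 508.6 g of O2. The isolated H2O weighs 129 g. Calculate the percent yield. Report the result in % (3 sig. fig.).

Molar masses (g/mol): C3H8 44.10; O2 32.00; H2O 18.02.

56.3 %

n(C3H8) = 199.0 / 44.10 = 4.512 mol
n(O2) = 508.6 / 32.00 = 15.89 mol
n/ν for C3H8 = 4.512/1 = 4.512
n/ν for O2 = 15.89/5 = 3.178
Smallest n/ν is O2 → limiting reagent.
theoretical n(H2O) = (4/5) × 15.89 = 12.71 mol → 229.0 g
% yield = 129 / 229.0 × 100 = 56.33 %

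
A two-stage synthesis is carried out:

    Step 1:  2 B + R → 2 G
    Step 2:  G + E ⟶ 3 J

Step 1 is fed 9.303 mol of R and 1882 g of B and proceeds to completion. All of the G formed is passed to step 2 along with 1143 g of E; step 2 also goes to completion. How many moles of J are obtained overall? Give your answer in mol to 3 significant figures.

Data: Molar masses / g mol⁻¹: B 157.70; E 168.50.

20.4 mol

Step 1:
n(R) = 9.303 mol
n(B) = 1882 / 157.70 = 11.93 mol
n/ν for R = 9.303/1 = 9.303
n/ν for B = 11.93/2 = 5.965
Smallest n/ν is B → limiting reagent.
n(G) produced = (2/2) × 11.93 = 11.93 mol
Step 2:
n(G) available = 11.93 mol
n(E) = 1143 / 168.50 = 6.783 mol
n/ν for G = 11.93/1 = 11.93
n/ν for E = 6.783/1 = 6.783
Smallest n/ν is E → limiting reagent.
n(J) = (3/1) × 6.783 = 20.35 mol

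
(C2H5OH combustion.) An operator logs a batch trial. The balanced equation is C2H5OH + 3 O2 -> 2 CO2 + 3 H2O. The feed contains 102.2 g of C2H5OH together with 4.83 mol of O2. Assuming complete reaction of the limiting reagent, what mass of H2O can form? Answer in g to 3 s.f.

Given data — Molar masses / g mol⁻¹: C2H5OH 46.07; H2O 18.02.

n(C2H5OH) = 102.2 / 46.07 = 2.218 mol
n(O2) = 4.830 mol
n/ν → C2H5OH: 2.218, O2: 1.610; O2 is limiting.
n(H2O) = (3/3) × 4.830 = 4.830 mol
mass = 4.830 × 18.02 = 87.04 g

87.0 g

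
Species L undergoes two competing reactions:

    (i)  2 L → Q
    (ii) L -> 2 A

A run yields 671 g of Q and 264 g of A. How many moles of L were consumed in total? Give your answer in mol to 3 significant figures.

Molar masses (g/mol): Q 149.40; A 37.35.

12.5 mol

n(Q) = 671 / 149.40 = 4.491 mol
n(A) = 264 / 37.35 = 7.068 mol
n(L) via (i) = (2/1)×4.491 = 8.982 mol
n(L) via (ii) = (1/2)×7.068 = 3.534 mol
total n(L) = 8.982 + 3.534 = 12.52 mol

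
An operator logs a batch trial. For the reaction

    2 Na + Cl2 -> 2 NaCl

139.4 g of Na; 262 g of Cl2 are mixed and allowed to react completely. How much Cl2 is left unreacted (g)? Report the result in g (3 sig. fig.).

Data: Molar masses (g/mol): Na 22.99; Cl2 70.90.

47.0 g

n(Na) = 139.4 / 22.99 = 6.064 mol
n(Cl2) = 262.0 / 70.90 = 3.695 mol
n/ν for Na = 6.064/2 = 3.032
n/ν for Cl2 = 3.695/1 = 3.695
Smallest n/ν is Na → limiting reagent.
Cl2 consumed = (1/2) × 6.064 = 3.032 mol
Cl2 remaining = 3.695 − 3.032 = 0.6630 mol
mass = 0.6630 × 70.90 = 47.01 g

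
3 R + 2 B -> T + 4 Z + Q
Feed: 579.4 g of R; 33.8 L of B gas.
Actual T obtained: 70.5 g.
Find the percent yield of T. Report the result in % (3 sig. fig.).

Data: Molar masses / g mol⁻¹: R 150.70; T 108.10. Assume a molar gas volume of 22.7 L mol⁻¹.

n(R) = 579.4 / 150.70 = 3.845 mol
n(B) = 33.80 / 22.7 = 1.489 mol
n/ν → R: 1.282, B: 0.7445; B is limiting.
theoretical n(T) = (1/2) × 1.489 = 0.7445 mol → 80.48 g
% yield = 70.5 / 80.48 × 100 = 87.60 %

87.6 %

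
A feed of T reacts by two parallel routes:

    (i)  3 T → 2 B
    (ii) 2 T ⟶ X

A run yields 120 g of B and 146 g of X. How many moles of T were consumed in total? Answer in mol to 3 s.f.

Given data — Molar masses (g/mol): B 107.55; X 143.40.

n(B) = 120 / 107.55 = 1.116 mol
n(X) = 146 / 143.40 = 1.018 mol
n(T) via (i) = (3/2)×1.116 = 1.674 mol
n(T) via (ii) = (2/1)×1.018 = 2.036 mol
total n(T) = 1.674 + 2.036 = 3.710 mol

3.71 mol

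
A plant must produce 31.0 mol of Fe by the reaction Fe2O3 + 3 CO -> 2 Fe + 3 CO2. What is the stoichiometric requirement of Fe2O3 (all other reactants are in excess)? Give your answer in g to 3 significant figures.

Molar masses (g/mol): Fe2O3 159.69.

2480 g

n(Fe) = 31.00 mol
n(Fe2O3) = (1/2) × 31.00 = 15.50 mol
mass = 15.50 × 159.69 = 2475 g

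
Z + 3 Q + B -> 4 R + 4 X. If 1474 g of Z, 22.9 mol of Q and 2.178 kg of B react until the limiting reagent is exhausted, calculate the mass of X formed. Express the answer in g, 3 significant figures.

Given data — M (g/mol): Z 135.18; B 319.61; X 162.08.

n(Z) = 1474 / 135.18 = 10.90 mol
n(Q) = 22.90 mol
n(B) = 2.178×1000 / 319.61 = 6.815 mol
n/ν for Z = 10.90/1 = 10.90
n/ν for Q = 22.90/3 = 7.633
n/ν for B = 6.815/1 = 6.815
Smallest n/ν is B → limiting reagent.
n(X) = (4/1) × 6.815 = 27.26 mol
mass = 27.26 × 162.08 = 4418 g

4420 g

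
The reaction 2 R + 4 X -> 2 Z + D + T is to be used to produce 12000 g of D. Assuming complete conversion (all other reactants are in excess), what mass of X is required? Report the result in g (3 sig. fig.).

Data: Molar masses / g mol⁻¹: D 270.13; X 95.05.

16900 g

n(D) = 12000 / 270.13 = 44.42 mol
n(X) = (4/1) × 44.42 = 177.7 mol
mass = 177.7 × 95.05 = 16890 g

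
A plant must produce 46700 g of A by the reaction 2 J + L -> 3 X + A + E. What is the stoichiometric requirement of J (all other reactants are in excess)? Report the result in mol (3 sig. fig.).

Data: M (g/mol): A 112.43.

831 mol

n(A) = 46700 / 112.43 = 415.4 mol
n(J) = (2/1) × 415.4 = 830.8 mol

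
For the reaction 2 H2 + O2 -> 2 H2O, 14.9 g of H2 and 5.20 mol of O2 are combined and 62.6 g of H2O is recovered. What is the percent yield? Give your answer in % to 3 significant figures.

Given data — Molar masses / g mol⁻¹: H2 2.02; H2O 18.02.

n(H2) = 14.90 / 2.02 = 7.376 mol
n(O2) = 5.200 mol
n/ν → H2: 3.688, O2: 5.200; H2 is limiting.
theoretical n(H2O) = (2/2) × 7.376 = 7.376 mol → 132.9 g
% yield = 62.6 / 132.9 × 100 = 47.10 %

47.1 %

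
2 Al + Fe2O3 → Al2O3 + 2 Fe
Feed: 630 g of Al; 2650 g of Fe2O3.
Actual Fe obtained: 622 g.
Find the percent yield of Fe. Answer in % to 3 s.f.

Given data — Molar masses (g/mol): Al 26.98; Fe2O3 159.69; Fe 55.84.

n(Al) = 630.0 / 26.98 = 23.35 mol
n(Fe2O3) = 2650 / 159.69 = 16.59 mol
n/ν for Al = 23.35/2 = 11.68
n/ν for Fe2O3 = 16.59/1 = 16.59
Smallest n/ν is Al → limiting reagent.
theoretical n(Fe) = (2/2) × 23.35 = 23.35 mol → 1304 g
% yield = 622 / 1304 × 100 = 47.70 %

47.7 %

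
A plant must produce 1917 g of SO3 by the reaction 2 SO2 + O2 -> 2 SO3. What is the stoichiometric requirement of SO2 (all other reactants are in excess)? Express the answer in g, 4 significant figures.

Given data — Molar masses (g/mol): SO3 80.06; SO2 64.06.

1534 g

n(SO3) = 1917 / 80.06 = 23.94 mol
n(SO2) = (2/2) × 23.94 = 23.94 mol
mass = 23.94 × 64.06 = 1534 g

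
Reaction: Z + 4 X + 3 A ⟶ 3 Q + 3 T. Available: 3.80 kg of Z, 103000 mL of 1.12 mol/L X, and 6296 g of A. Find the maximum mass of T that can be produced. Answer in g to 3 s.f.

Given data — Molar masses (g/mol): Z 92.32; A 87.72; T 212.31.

n(Z) = 3.800×1000 / 92.32 = 41.16 mol
n(X) = 1.12 × 103000/1000 = 115.4 mol
n(A) = 6296 / 87.72 = 71.77 mol
n/ν for Z = 41.16/1 = 41.16
n/ν for X = 115.4/4 = 28.85
n/ν for A = 71.77/3 = 23.92
Smallest n/ν is A → limiting reagent.
n(T) = (3/3) × 71.77 = 71.77 mol
mass = 71.77 × 212.31 = 15240 g

15200 g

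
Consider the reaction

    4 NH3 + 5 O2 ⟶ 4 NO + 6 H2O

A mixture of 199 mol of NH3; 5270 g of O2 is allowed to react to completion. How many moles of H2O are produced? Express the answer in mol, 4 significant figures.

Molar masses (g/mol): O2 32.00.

n(NH3) = 199.0 mol
n(O2) = 5270 / 32.00 = 164.7 mol
n/ν for NH3 = 199.0/4 = 49.75
n/ν for O2 = 164.7/5 = 32.94
Smallest n/ν is O2 → limiting reagent.
n(H2O) = (6/5) × 164.7 = 197.6 mol

197.6 mol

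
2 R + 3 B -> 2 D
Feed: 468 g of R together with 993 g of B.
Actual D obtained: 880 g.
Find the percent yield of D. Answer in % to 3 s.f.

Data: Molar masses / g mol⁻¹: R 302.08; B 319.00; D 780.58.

n(R) = 468.0 / 302.08 = 1.549 mol
n(B) = 993.0 / 319.00 = 3.113 mol
n/ν for R = 1.549/2 = 0.7745
n/ν for B = 3.113/3 = 1.038
Smallest n/ν is R → limiting reagent.
theoretical n(D) = (2/2) × 1.549 = 1.549 mol → 1209 g
% yield = 880 / 1209 × 100 = 72.79 %

72.8 %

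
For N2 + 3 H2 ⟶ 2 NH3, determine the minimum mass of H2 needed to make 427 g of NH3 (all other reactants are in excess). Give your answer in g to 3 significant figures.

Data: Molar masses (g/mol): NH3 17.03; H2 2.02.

n(NH3) = 427 / 17.03 = 25.07 mol
n(H2) = (3/2) × 25.07 = 37.61 mol
mass = 37.61 × 2.02 = 75.97 g

76.0 g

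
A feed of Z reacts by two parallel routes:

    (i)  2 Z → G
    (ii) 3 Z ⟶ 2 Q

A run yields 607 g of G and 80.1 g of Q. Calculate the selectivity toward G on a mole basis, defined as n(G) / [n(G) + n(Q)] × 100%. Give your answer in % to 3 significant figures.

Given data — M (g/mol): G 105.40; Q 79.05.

n(G) = 607 / 105.40 = 5.759 mol
n(Q) = 80.1 / 79.05 = 1.013 mol
selectivity = 5.759/(5.759+1.013) × 100 = 85.04 %

85.0 %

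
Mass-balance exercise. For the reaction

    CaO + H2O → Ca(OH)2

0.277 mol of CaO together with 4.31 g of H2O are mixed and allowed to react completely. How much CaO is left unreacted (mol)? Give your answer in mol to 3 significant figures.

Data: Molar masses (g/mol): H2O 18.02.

n(CaO) = 0.2770 mol
n(H2O) = 4.310 / 18.02 = 0.2392 mol
n/ν for CaO = 0.2770/1 = 0.2770
n/ν for H2O = 0.2392/1 = 0.2392
Smallest n/ν is H2O → limiting reagent.
CaO consumed = (1/1) × 0.2392 = 0.2392 mol
CaO remaining = 0.2770 − 0.2392 = 0.03780 mol

0.0378 mol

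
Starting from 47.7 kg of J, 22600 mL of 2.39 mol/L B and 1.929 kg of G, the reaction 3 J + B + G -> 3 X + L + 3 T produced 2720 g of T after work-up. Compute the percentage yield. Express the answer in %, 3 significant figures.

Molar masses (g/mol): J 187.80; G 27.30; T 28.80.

58.3 %

n(J) = 47.70×1000 / 187.80 = 254.0 mol
n(B) = 2.39 × 22600/1000 = 54.01 mol
n(G) = 1.929×1000 / 27.30 = 70.66 mol
n/ν for J = 254.0/3 = 84.67
n/ν for B = 54.01/1 = 54.01
n/ν for G = 70.66/1 = 70.66
Smallest n/ν is B → limiting reagent.
theoretical n(T) = (3/1) × 54.01 = 162.0 mol → 4666 g
% yield = 2720 / 4666 × 100 = 58.29 %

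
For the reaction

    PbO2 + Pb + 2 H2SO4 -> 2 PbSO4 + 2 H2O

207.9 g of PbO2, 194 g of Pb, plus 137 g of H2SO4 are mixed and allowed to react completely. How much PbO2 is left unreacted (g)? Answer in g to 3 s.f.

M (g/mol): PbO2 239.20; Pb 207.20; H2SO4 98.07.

n(PbO2) = 207.9 / 239.20 = 0.8691 mol
n(Pb) = 194.0 / 207.20 = 0.9363 mol
n(H2SO4) = 137.0 / 98.07 = 1.397 mol
n/ν → PbO2: 0.8691, Pb: 0.9363, H2SO4: 0.6985; H2SO4 is limiting.
PbO2 consumed = (1/2) × 1.397 = 0.6985 mol
PbO2 remaining = 0.8691 − 0.6985 = 0.1706 mol
mass = 0.1706 × 239.20 = 40.81 g

40.8 g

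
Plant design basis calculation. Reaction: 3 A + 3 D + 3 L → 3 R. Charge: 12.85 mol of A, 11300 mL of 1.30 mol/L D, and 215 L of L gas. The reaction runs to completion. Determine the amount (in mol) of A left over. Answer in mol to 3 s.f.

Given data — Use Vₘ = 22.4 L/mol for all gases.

3.25 mol

n(A) = 12.85 mol
n(D) = 1.30 × 11300/1000 = 14.69 mol
n(L) = 215.0 / 22.4 = 9.598 mol
n/ν for A = 12.85/3 = 4.283
n/ν for D = 14.69/3 = 4.897
n/ν for L = 9.598/3 = 3.199
Smallest n/ν is L → limiting reagent.
A consumed = (3/3) × 9.598 = 9.598 mol
A remaining = 12.85 − 9.598 = 3.252 mol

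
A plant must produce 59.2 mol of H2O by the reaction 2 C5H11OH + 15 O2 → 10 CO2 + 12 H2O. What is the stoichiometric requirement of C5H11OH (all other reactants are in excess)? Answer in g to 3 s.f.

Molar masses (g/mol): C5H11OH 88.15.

n(H2O) = 59.20 mol
n(C5H11OH) = (2/12) × 59.20 = 9.867 mol
mass = 9.867 × 88.15 = 869.8 g

870 g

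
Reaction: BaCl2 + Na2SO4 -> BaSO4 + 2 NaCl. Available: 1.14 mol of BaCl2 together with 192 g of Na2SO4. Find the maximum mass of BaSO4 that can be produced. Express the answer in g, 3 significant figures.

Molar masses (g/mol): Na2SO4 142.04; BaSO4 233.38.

266 g

n(BaCl2) = 1.140 mol
n(Na2SO4) = 192.0 / 142.04 = 1.352 mol
n/ν for BaCl2 = 1.140/1 = 1.140
n/ν for Na2SO4 = 1.352/1 = 1.352
Smallest n/ν is BaCl2 → limiting reagent.
n(BaSO4) = (1/1) × 1.140 = 1.140 mol
mass = 1.140 × 233.38 = 266.1 g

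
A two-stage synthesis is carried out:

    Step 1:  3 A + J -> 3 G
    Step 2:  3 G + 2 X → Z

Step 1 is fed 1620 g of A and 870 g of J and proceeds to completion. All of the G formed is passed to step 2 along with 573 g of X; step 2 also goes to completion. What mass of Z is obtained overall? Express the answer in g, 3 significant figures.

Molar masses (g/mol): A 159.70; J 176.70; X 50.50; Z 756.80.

Step 1:
n(A) = 1620 / 159.70 = 10.14 mol
n(J) = 870.0 / 176.70 = 4.924 mol
n/ν → A: 3.380, J: 4.924; A is limiting.
n(G) produced = (3/3) × 10.14 = 10.14 mol
Step 2:
n(G) available = 10.14 mol
n(X) = 573.0 / 50.50 = 11.35 mol
n/ν → G: 3.380, X: 5.675; G is limiting.
n(Z) = (1/3) × 10.14 = 3.380 mol
mass = 3.380 × 756.80 = 2558 g

2560 g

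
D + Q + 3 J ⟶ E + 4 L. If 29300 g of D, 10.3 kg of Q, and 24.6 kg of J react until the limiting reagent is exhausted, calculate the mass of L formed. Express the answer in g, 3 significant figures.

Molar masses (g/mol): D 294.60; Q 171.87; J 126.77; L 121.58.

29100 g

n(D) = 29300 / 294.60 = 99.46 mol
n(Q) = 10.30×1000 / 171.87 = 59.93 mol
n(J) = 24.60×1000 / 126.77 = 194.1 mol
n/ν for D = 99.46/1 = 99.46
n/ν for Q = 59.93/1 = 59.93
n/ν for J = 194.1/3 = 64.70
Smallest n/ν is Q → limiting reagent.
n(L) = (4/1) × 59.93 = 239.7 mol
mass = 239.7 × 121.58 = 29140 g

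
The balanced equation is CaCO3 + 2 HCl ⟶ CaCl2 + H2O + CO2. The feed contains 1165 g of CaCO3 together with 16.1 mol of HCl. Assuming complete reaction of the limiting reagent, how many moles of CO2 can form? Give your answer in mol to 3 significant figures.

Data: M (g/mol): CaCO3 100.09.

8.05 mol

n(CaCO3) = 1165 / 100.09 = 11.64 mol
n(HCl) = 16.10 mol
n/ν for CaCO3 = 11.64/1 = 11.64
n/ν for HCl = 16.10/2 = 8.050
Smallest n/ν is HCl → limiting reagent.
n(CO2) = (1/2) × 16.10 = 8.050 mol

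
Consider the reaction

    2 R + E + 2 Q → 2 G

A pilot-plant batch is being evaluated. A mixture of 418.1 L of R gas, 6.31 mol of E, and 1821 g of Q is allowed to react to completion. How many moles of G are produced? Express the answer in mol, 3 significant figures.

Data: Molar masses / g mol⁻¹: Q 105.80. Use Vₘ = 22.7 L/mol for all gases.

12.6 mol

n(R) = 418.1 / 22.7 = 18.42 mol
n(E) = 6.310 mol
n(Q) = 1821 / 105.80 = 17.21 mol
n/ν → R: 9.210, E: 6.310, Q: 8.605; E is limiting.
n(G) = (2/1) × 6.310 = 12.62 mol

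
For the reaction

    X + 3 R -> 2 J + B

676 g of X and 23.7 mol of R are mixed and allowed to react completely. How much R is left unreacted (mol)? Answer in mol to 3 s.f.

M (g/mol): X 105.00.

4.39 mol

n(X) = 676.0 / 105.00 = 6.438 mol
n(R) = 23.70 mol
n/ν for X = 6.438/1 = 6.438
n/ν for R = 23.70/3 = 7.900
Smallest n/ν is X → limiting reagent.
R consumed = (3/1) × 6.438 = 19.31 mol
R remaining = 23.70 − 19.31 = 4.390 mol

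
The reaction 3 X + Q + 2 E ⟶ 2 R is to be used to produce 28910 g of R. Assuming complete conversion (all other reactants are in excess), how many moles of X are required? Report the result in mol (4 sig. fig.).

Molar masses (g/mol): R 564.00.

76.89 mol

n(R) = 28910 / 564.00 = 51.26 mol
n(X) = (3/2) × 51.26 = 76.89 mol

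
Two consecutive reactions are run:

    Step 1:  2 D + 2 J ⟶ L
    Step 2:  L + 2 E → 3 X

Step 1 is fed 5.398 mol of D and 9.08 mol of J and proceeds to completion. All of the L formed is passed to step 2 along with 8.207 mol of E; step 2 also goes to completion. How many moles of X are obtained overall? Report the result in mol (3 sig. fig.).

8.10 mol

Step 1:
n(D) = 5.398 mol
n(J) = 9.080 mol
n/ν for D = 5.398/2 = 2.699
n/ν for J = 9.080/2 = 4.540
Smallest n/ν is D → limiting reagent.
n(L) produced = (1/2) × 5.398 = 2.699 mol
Step 2:
n(L) available = 2.699 mol
n(E) = 8.207 mol
n/ν for L = 2.699/1 = 2.699
n/ν for E = 8.207/2 = 4.104
Smallest n/ν is L → limiting reagent.
n(X) = (3/1) × 2.699 = 8.097 mol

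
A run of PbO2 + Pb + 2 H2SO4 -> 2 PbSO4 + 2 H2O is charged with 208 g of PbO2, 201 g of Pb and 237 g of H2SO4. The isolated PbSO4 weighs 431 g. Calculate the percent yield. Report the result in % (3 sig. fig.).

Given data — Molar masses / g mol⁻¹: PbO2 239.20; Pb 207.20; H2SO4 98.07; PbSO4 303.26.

n(PbO2) = 208.0 / 239.20 = 0.8696 mol
n(Pb) = 201.0 / 207.20 = 0.9701 mol
n(H2SO4) = 237.0 / 98.07 = 2.417 mol
n/ν for PbO2 = 0.8696/1 = 0.8696
n/ν for Pb = 0.9701/1 = 0.9701
n/ν for H2SO4 = 2.417/2 = 1.209
Smallest n/ν is PbO2 → limiting reagent.
theoretical n(PbSO4) = (2/1) × 0.8696 = 1.739 mol → 527.4 g
% yield = 431 / 527.4 × 100 = 81.72 %

81.7 %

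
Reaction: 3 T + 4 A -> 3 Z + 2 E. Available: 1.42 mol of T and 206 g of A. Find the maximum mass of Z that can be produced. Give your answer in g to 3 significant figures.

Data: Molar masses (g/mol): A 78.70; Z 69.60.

n(T) = 1.420 mol
n(A) = 206.0 / 78.70 = 2.618 mol
n/ν → T: 0.4733, A: 0.6545; T is limiting.
n(Z) = (3/3) × 1.420 = 1.420 mol
mass = 1.420 × 69.60 = 98.83 g

98.8 g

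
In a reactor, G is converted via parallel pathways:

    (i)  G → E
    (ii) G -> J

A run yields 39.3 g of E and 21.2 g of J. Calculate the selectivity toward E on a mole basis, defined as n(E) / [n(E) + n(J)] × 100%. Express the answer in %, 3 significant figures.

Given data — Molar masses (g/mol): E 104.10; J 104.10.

65.0 %

n(E) = 39.3 / 104.10 = 0.3775 mol
n(J) = 21.2 / 104.10 = 0.2037 mol
selectivity = 0.3775/(0.3775+0.2037) × 100 = 64.95 %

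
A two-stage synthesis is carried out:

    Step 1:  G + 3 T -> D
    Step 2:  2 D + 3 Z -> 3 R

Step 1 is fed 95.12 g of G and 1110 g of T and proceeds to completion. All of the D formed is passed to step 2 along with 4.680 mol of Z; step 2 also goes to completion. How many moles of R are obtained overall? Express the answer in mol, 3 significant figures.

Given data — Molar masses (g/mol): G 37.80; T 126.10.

Step 1:
n(G) = 95.12 / 37.80 = 2.516 mol
n(T) = 1110 / 126.10 = 8.803 mol
n/ν for G = 2.516/1 = 2.516
n/ν for T = 8.803/3 = 2.934
Smallest n/ν is G → limiting reagent.
n(D) produced = (1/1) × 2.516 = 2.516 mol
Step 2:
n(D) available = 2.516 mol
n(Z) = 4.680 mol
n/ν for D = 2.516/2 = 1.258
n/ν for Z = 4.680/3 = 1.560
Smallest n/ν is D → limiting reagent.
n(R) = (3/2) × 2.516 = 3.774 mol

3.77 mol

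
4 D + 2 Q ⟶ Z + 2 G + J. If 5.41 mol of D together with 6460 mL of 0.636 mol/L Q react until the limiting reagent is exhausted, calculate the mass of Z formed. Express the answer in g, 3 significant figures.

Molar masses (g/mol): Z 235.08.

n(D) = 5.410 mol
n(Q) = 0.636 × 6460/1000 = 4.109 mol
n/ν for D = 5.410/4 = 1.353
n/ν for Q = 4.109/2 = 2.055
Smallest n/ν is D → limiting reagent.
n(Z) = (1/4) × 5.410 = 1.353 mol
mass = 1.353 × 235.08 = 318.1 g

318 g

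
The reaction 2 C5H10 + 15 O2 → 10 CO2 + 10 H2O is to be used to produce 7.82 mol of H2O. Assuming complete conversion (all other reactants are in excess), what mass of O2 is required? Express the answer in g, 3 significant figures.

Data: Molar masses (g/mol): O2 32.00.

n(H2O) = 7.820 mol
n(O2) = (15/10) × 7.820 = 11.73 mol
mass = 11.73 × 32.00 = 375.4 g

375 g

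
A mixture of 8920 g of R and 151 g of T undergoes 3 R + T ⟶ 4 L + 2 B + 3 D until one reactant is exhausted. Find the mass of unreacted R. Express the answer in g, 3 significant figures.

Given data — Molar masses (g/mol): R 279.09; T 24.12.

3680 g

n(R) = 8920 / 279.09 = 31.96 mol
n(T) = 151.0 / 24.12 = 6.260 mol
n/ν → R: 10.65, T: 6.260; T is limiting.
R consumed = (3/1) × 6.260 = 18.78 mol
R remaining = 31.96 − 18.78 = 13.18 mol
mass = 13.18 × 279.09 = 3678 g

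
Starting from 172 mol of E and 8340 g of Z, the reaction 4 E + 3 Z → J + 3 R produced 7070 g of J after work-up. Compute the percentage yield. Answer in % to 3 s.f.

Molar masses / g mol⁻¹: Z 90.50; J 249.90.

92.1 %

n(E) = 172.0 mol
n(Z) = 8340 / 90.50 = 92.15 mol
n/ν for E = 172.0/4 = 43.00
n/ν for Z = 92.15/3 = 30.72
Smallest n/ν is Z → limiting reagent.
theoretical n(J) = (1/3) × 92.15 = 30.72 mol → 7677 g
% yield = 7070 / 7677 × 100 = 92.09 %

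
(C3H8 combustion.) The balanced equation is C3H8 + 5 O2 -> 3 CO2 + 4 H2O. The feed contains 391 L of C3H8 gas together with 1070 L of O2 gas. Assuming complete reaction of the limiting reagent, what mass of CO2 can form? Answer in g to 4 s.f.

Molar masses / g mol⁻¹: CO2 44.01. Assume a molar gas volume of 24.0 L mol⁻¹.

1177 g

n(C3H8) = 391.0 / 24.0 = 16.29 mol
n(O2) = 1070 / 24.0 = 44.58 mol
n/ν for C3H8 = 16.29/1 = 16.29
n/ν for O2 = 44.58/5 = 8.916
Smallest n/ν is O2 → limiting reagent.
n(CO2) = (3/5) × 44.58 = 26.75 mol
mass = 26.75 × 44.01 = 1177 g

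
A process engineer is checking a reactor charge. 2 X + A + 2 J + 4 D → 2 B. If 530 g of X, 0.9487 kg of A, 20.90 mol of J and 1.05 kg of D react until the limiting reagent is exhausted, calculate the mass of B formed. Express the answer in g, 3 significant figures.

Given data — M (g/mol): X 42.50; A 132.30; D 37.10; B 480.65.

5990 g

n(X) = 530.0 / 42.50 = 12.47 mol
n(A) = 0.9487×1000 / 132.30 = 7.171 mol
n(J) = 20.90 mol
n(D) = 1.050×1000 / 37.10 = 28.30 mol
n/ν → X: 6.235, A: 7.171, J: 10.45, D: 7.075; X is limiting.
n(B) = (2/2) × 12.47 = 12.47 mol
mass = 12.47 × 480.65 = 5994 g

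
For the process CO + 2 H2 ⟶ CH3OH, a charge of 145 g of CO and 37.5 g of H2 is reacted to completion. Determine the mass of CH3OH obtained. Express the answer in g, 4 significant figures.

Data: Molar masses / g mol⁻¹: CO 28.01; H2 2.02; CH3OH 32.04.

165.9 g

n(CO) = 145.0 / 28.01 = 5.177 mol
n(H2) = 37.50 / 2.02 = 18.56 mol
n/ν for CO = 5.177/1 = 5.177
n/ν for H2 = 18.56/2 = 9.280
Smallest n/ν is CO → limiting reagent.
n(CH3OH) = (1/1) × 5.177 = 5.177 mol
mass = 5.177 × 32.04 = 165.9 g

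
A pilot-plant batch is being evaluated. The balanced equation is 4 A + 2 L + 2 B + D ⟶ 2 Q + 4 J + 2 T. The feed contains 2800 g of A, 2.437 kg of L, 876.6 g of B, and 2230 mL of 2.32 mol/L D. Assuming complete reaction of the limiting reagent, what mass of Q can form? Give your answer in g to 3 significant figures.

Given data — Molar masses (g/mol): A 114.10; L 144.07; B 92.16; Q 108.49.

1030 g

n(A) = 2800 / 114.10 = 24.54 mol
n(L) = 2.437×1000 / 144.07 = 16.92 mol
n(B) = 876.6 / 92.16 = 9.512 mol
n(D) = 2.32 × 2230/1000 = 5.174 mol
n/ν for A = 24.54/4 = 6.135
n/ν for L = 16.92/2 = 8.460
n/ν for B = 9.512/2 = 4.756
n/ν for D = 5.174/1 = 5.174
Smallest n/ν is B → limiting reagent.
n(Q) = (2/2) × 9.512 = 9.512 mol
mass = 9.512 × 108.49 = 1032 g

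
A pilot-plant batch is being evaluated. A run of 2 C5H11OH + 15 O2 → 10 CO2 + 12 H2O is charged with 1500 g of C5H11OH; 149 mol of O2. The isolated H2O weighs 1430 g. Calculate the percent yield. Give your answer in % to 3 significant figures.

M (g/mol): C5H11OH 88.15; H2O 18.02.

n(C5H11OH) = 1500 / 88.15 = 17.02 mol
n(O2) = 149.0 mol
n/ν for C5H11OH = 17.02/2 = 8.510
n/ν for O2 = 149.0/15 = 9.933
Smallest n/ν is C5H11OH → limiting reagent.
theoretical n(H2O) = (12/2) × 17.02 = 102.1 mol → 1840 g
% yield = 1430 / 1840 × 100 = 77.72 %

77.7 %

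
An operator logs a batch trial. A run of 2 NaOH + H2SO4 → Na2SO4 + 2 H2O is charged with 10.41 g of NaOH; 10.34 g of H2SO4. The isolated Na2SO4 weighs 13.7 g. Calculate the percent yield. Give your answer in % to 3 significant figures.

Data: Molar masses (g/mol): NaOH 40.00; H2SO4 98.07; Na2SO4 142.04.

n(NaOH) = 10.41 / 40.00 = 0.2603 mol
n(H2SO4) = 10.34 / 98.07 = 0.1054 mol
n/ν for NaOH = 0.2603/2 = 0.1302
n/ν for H2SO4 = 0.1054/1 = 0.1054
Smallest n/ν is H2SO4 → limiting reagent.
theoretical n(Na2SO4) = (1/1) × 0.1054 = 0.1054 mol → 14.97 g
% yield = 13.7 / 14.97 × 100 = 91.52 %

91.5 %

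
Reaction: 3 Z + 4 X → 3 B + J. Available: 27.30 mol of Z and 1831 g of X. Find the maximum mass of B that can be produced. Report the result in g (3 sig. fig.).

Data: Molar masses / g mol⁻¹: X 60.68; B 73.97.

n(Z) = 27.30 mol
n(X) = 1831 / 60.68 = 30.17 mol
n/ν for Z = 27.30/3 = 9.100
n/ν for X = 30.17/4 = 7.543
Smallest n/ν is X → limiting reagent.
n(B) = (3/4) × 30.17 = 22.63 mol
mass = 22.63 × 73.97 = 1674 g

1670 g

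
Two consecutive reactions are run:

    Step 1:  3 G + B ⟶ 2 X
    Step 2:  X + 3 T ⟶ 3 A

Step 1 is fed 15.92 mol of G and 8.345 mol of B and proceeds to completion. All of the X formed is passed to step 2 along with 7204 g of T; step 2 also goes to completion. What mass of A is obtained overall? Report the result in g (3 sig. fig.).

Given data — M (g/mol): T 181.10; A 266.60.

8490 g

Step 1:
n(G) = 15.92 mol
n(B) = 8.345 mol
n/ν for G = 15.92/3 = 5.307
n/ν for B = 8.345/1 = 8.345
Smallest n/ν is G → limiting reagent.
n(X) produced = (2/3) × 15.92 = 10.61 mol
Step 2:
n(X) available = 10.61 mol
n(T) = 7204 / 181.10 = 39.78 mol
n/ν for X = 10.61/1 = 10.61
n/ν for T = 39.78/3 = 13.26
Smallest n/ν is X → limiting reagent.
n(A) = (3/1) × 10.61 = 31.83 mol
mass = 31.83 × 266.60 = 8486 g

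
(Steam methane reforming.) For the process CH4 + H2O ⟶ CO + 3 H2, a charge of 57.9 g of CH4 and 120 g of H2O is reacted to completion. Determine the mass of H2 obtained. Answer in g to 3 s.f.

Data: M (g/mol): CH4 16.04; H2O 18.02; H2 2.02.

21.9 g

n(CH4) = 57.90 / 16.04 = 3.610 mol
n(H2O) = 120.0 / 18.02 = 6.659 mol
n/ν for CH4 = 3.610/1 = 3.610
n/ν for H2O = 6.659/1 = 6.659
Smallest n/ν is CH4 → limiting reagent.
n(H2) = (3/1) × 3.610 = 10.83 mol
mass = 10.83 × 2.02 = 21.88 g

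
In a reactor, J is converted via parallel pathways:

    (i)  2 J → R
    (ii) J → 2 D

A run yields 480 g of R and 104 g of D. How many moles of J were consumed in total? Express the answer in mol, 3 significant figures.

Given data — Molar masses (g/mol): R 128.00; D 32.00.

n(R) = 480 / 128.00 = 3.750 mol
n(D) = 104 / 32.00 = 3.250 mol
n(J) via (i) = (2/1)×3.750 = 7.500 mol
n(J) via (ii) = (1/2)×3.250 = 1.625 mol
total n(J) = 7.500 + 1.625 = 9.125 mol

9.13 mol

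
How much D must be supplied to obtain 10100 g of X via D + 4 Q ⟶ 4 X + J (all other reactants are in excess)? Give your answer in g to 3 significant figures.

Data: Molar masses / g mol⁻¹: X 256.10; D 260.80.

2570 g

n(X) = 10100 / 256.10 = 39.44 mol
n(D) = (1/4) × 39.44 = 9.860 mol
mass = 9.860 × 260.80 = 2571 g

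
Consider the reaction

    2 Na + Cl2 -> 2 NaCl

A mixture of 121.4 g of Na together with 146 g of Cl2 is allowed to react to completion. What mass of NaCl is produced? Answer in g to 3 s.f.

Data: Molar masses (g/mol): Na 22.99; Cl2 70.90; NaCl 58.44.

241 g

n(Na) = 121.4 / 22.99 = 5.281 mol
n(Cl2) = 146.0 / 70.90 = 2.059 mol
n/ν → Na: 2.641, Cl2: 2.059; Cl2 is limiting.
n(NaCl) = (2/1) × 2.059 = 4.118 mol
mass = 4.118 × 58.44 = 240.7 g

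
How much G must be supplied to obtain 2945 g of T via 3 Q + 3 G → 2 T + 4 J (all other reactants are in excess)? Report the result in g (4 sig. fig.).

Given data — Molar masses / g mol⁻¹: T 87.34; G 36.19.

1830 g

n(T) = 2945 / 87.34 = 33.72 mol
n(G) = (3/2) × 33.72 = 50.58 mol
mass = 50.58 × 36.19 = 1830 g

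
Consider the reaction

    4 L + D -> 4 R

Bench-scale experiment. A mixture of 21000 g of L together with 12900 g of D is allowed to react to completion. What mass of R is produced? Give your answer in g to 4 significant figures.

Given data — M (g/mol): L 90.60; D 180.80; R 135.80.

n(L) = 21000 / 90.60 = 231.8 mol
n(D) = 12900 / 180.80 = 71.35 mol
n/ν → L: 57.95, D: 71.35; L is limiting.
n(R) = (4/4) × 231.8 = 231.8 mol
mass = 231.8 × 135.80 = 31480 g

31480 g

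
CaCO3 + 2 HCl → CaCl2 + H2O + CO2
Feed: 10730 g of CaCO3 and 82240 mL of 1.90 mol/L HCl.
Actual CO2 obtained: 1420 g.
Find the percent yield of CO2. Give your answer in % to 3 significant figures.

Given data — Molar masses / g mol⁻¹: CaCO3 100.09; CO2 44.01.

n(CaCO3) = 10730 / 100.09 = 107.2 mol
n(HCl) = 1.90 × 82240/1000 = 156.3 mol
n/ν for CaCO3 = 107.2/1 = 107.2
n/ν for HCl = 156.3/2 = 78.15
Smallest n/ν is HCl → limiting reagent.
theoretical n(CO2) = (1/2) × 156.3 = 78.15 mol → 3439 g
% yield = 1420 / 3439 × 100 = 41.29 %

41.3 %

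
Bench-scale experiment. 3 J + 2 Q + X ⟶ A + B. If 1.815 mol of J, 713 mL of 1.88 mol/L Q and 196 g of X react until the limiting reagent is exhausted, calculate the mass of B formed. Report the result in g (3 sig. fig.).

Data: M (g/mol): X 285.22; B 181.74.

n(J) = 1.815 mol
n(Q) = 1.88 × 713.0/1000 = 1.340 mol
n(X) = 196.0 / 285.22 = 0.6872 mol
n/ν → J: 0.6050, Q: 0.6700, X: 0.6872; J is limiting.
n(B) = (1/3) × 1.815 = 0.6050 mol
mass = 0.6050 × 181.74 = 110.0 g

110 g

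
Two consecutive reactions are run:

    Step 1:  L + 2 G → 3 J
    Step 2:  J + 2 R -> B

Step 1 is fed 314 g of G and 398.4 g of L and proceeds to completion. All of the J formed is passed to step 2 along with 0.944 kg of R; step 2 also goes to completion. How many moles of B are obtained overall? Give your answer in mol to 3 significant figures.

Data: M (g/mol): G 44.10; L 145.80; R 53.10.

8.20 mol

Step 1:
n(G) = 314.0 / 44.10 = 7.120 mol
n(L) = 398.4 / 145.80 = 2.733 mol
n/ν → G: 3.560, L: 2.733; L is limiting.
n(J) produced = (3/1) × 2.733 = 8.199 mol
Step 2:
n(J) available = 8.199 mol
n(R) = 0.9440×1000 / 53.10 = 17.78 mol
n/ν → J: 8.199, R: 8.890; J is limiting.
n(B) = (1/1) × 8.199 = 8.199 mol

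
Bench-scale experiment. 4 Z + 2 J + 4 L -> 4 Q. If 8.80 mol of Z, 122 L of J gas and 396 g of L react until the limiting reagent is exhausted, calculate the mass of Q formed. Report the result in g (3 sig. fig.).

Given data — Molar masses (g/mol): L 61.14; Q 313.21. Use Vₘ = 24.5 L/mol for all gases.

n(Z) = 8.800 mol
n(J) = 122.0 / 24.5 = 4.980 mol
n(L) = 396.0 / 61.14 = 6.477 mol
n/ν for Z = 8.800/4 = 2.200
n/ν for J = 4.980/2 = 2.490
n/ν for L = 6.477/4 = 1.619
Smallest n/ν is L → limiting reagent.
n(Q) = (4/4) × 6.477 = 6.477 mol
mass = 6.477 × 313.21 = 2029 g

2030 g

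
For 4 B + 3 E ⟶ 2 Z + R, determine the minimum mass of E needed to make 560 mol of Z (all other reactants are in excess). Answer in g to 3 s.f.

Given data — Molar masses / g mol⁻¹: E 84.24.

70800 g

n(Z) = 560.0 mol
n(E) = (3/2) × 560.0 = 840.0 mol
mass = 840.0 × 84.24 = 70760 g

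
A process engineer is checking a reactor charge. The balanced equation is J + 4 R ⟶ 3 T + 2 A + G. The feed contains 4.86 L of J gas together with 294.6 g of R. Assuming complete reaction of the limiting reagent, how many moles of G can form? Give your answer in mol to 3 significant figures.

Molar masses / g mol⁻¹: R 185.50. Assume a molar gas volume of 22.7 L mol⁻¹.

0.214 mol

n(J) = 4.860 / 22.7 = 0.2141 mol
n(R) = 294.6 / 185.50 = 1.588 mol
n/ν → J: 0.2141, R: 0.3970; J is limiting.
n(G) = (1/1) × 0.2141 = 0.2141 mol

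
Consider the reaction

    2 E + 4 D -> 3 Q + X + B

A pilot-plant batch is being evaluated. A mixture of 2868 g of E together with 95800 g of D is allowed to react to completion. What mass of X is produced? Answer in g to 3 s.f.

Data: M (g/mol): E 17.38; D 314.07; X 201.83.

n(E) = 2868 / 17.38 = 165.0 mol
n(D) = 95800 / 314.07 = 305.0 mol
n/ν → E: 82.50, D: 76.25; D is limiting.
n(X) = (1/4) × 305.0 = 76.25 mol
mass = 76.25 × 201.83 = 15390 g

15400 g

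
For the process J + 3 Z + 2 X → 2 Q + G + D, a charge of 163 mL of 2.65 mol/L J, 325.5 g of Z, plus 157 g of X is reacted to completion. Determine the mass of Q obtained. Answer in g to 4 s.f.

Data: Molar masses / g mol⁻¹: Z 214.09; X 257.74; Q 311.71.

189.9 g

n(J) = 2.65 × 163.0/1000 = 0.4320 mol
n(Z) = 325.5 / 214.09 = 1.520 mol
n(X) = 157.0 / 257.74 = 0.6091 mol
n/ν → J: 0.4320, Z: 0.5067, X: 0.3046; X is limiting.
n(Q) = (2/2) × 0.6091 = 0.6091 mol
mass = 0.6091 × 311.71 = 189.9 g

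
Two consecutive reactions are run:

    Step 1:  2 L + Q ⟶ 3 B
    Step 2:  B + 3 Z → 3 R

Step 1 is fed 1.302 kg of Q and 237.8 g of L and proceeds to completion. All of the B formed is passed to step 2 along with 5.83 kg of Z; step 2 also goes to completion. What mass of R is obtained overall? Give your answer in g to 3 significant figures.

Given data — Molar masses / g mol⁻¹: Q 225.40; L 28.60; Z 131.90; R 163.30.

Step 1:
n(Q) = 1.302×1000 / 225.40 = 5.776 mol
n(L) = 237.8 / 28.60 = 8.315 mol
n/ν for Q = 5.776/1 = 5.776
n/ν for L = 8.315/2 = 4.158
Smallest n/ν is L → limiting reagent.
n(B) produced = (3/2) × 8.315 = 12.47 mol
Step 2:
n(B) available = 12.47 mol
n(Z) = 5.830×1000 / 131.90 = 44.20 mol
n/ν for B = 12.47/1 = 12.47
n/ν for Z = 44.20/3 = 14.73
Smallest n/ν is B → limiting reagent.
n(R) = (3/1) × 12.47 = 37.41 mol
mass = 37.41 × 163.30 = 6109 g

6110 g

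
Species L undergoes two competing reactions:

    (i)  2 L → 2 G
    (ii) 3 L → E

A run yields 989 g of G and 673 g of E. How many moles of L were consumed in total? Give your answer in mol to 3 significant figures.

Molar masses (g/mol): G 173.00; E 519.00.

9.61 mol

n(G) = 989 / 173.00 = 5.717 mol
n(E) = 673 / 519.00 = 1.297 mol
n(L) via (i) = (2/2)×5.717 = 5.717 mol
n(L) via (ii) = (3/1)×1.297 = 3.891 mol
total n(L) = 5.717 + 3.891 = 9.608 mol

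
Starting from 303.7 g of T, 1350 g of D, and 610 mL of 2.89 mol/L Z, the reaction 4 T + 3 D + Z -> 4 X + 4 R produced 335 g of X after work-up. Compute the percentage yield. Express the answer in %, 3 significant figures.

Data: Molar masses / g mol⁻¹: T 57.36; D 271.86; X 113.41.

n(T) = 303.7 / 57.36 = 5.295 mol
n(D) = 1350 / 271.86 = 4.966 mol
n(Z) = 2.89 × 610.0/1000 = 1.763 mol
n/ν for T = 5.295/4 = 1.324
n/ν for D = 4.966/3 = 1.655
n/ν for Z = 1.763/1 = 1.763
Smallest n/ν is T → limiting reagent.
theoretical n(X) = (4/4) × 5.295 = 5.295 mol → 600.5 g
% yield = 335 / 600.5 × 100 = 55.79 %

55.8 %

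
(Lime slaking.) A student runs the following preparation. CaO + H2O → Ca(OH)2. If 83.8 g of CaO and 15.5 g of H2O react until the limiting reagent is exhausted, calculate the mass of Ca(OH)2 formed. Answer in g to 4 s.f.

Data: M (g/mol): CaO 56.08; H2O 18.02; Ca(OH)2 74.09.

n(CaO) = 83.80 / 56.08 = 1.494 mol
n(H2O) = 15.50 / 18.02 = 0.8602 mol
n/ν → CaO: 1.494, H2O: 0.8602; H2O is limiting.
n(Ca(OH)2) = (1/1) × 0.8602 = 0.8602 mol
mass = 0.8602 × 74.09 = 63.73 g

63.73 g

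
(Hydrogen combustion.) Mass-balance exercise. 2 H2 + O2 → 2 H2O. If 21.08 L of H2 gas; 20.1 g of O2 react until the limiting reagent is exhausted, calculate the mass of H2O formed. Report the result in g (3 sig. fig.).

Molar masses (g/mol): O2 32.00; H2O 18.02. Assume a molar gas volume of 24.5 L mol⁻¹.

n(H2) = 21.08 / 24.5 = 0.8604 mol
n(O2) = 20.10 / 32.00 = 0.6281 mol
n/ν for H2 = 0.8604/2 = 0.4302
n/ν for O2 = 0.6281/1 = 0.6281
Smallest n/ν is H2 → limiting reagent.
n(H2O) = (2/2) × 0.8604 = 0.8604 mol
mass = 0.8604 × 18.02 = 15.50 g

15.5 g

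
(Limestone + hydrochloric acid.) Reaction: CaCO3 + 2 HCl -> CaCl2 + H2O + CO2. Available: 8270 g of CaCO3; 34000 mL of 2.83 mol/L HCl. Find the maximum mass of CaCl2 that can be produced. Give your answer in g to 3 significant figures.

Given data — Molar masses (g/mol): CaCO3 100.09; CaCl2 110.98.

5340 g

n(CaCO3) = 8270 / 100.09 = 82.63 mol
n(HCl) = 2.83 × 34000/1000 = 96.22 mol
n/ν for CaCO3 = 82.63/1 = 82.63
n/ν for HCl = 96.22/2 = 48.11
Smallest n/ν is HCl → limiting reagent.
n(CaCl2) = (1/2) × 96.22 = 48.11 mol
mass = 48.11 × 110.98 = 5339 g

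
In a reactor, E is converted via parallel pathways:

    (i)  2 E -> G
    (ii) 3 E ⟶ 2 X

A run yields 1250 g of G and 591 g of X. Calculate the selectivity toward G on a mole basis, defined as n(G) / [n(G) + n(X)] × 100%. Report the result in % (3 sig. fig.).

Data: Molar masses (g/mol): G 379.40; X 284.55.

61.3 %

n(G) = 1250 / 379.40 = 3.295 mol
n(X) = 591 / 284.55 = 2.077 mol
selectivity = 3.295/(3.295+2.077) × 100 = 61.34 %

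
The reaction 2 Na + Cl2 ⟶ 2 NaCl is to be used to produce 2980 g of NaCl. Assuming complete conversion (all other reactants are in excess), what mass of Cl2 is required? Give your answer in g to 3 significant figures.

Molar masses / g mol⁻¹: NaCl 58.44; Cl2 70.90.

1810 g

n(NaCl) = 2980 / 58.44 = 50.99 mol
n(Cl2) = (1/2) × 50.99 = 25.50 mol
mass = 25.50 × 70.90 = 1808 g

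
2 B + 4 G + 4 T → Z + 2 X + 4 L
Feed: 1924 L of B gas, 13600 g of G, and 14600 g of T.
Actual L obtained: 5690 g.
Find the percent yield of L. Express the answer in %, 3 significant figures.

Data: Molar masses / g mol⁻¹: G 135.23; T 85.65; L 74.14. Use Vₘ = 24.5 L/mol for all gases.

n(B) = 1924 / 24.5 = 78.53 mol
n(G) = 13600 / 135.23 = 100.6 mol
n(T) = 14600 / 85.65 = 170.5 mol
n/ν for B = 78.53/2 = 39.27
n/ν for G = 100.6/4 = 25.15
n/ν for T = 170.5/4 = 42.63
Smallest n/ν is G → limiting reagent.
theoretical n(L) = (4/4) × 100.6 = 100.6 mol → 7458 g
% yield = 5690 / 7458 × 100 = 76.29 %

76.3 %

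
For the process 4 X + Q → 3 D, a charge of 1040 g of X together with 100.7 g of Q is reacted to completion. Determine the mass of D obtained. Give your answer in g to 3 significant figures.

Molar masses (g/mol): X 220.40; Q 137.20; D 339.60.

n(X) = 1040 / 220.40 = 4.719 mol
n(Q) = 100.7 / 137.20 = 0.7340 mol
n/ν → X: 1.180, Q: 0.7340; Q is limiting.
n(D) = (3/1) × 0.7340 = 2.202 mol
mass = 2.202 × 339.60 = 747.8 g

748 g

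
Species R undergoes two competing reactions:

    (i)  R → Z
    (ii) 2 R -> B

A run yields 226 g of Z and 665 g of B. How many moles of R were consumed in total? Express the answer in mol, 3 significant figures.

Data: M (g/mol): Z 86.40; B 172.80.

10.3 mol

n(Z) = 226 / 86.40 = 2.616 mol
n(B) = 665 / 172.80 = 3.848 mol
n(R) via (i) = (1/1)×2.616 = 2.616 mol
n(R) via (ii) = (2/1)×3.848 = 7.696 mol
total n(R) = 2.616 + 7.696 = 10.31 mol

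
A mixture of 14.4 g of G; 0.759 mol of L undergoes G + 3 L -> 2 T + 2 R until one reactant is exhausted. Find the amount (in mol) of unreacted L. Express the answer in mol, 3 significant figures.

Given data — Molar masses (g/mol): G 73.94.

0.175 mol

n(G) = 14.40 / 73.94 = 0.1948 mol
n(L) = 0.7590 mol
n/ν for G = 0.1948/1 = 0.1948
n/ν for L = 0.7590/3 = 0.2530
Smallest n/ν is G → limiting reagent.
L consumed = (3/1) × 0.1948 = 0.5844 mol
L remaining = 0.7590 − 0.5844 = 0.1746 mol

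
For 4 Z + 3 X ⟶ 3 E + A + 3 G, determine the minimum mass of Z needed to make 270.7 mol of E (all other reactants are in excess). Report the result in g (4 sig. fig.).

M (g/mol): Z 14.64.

n(E) = 270.7 mol
n(Z) = (4/3) × 270.7 = 360.9 mol
mass = 360.9 × 14.64 = 5284 g

5284 g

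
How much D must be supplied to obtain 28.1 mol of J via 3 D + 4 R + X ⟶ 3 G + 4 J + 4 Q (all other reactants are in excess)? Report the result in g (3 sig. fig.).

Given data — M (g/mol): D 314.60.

n(J) = 28.10 mol
n(D) = (3/4) × 28.10 = 21.08 mol
mass = 21.08 × 314.60 = 6632 g

6630 g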